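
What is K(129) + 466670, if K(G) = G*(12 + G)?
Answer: 484859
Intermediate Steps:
K(129) + 466670 = 129*(12 + 129) + 466670 = 129*141 + 466670 = 18189 + 466670 = 484859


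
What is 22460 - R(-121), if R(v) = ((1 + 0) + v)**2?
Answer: 8060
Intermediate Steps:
R(v) = (1 + v)**2
22460 - R(-121) = 22460 - (1 - 121)**2 = 22460 - 1*(-120)**2 = 22460 - 1*14400 = 22460 - 14400 = 8060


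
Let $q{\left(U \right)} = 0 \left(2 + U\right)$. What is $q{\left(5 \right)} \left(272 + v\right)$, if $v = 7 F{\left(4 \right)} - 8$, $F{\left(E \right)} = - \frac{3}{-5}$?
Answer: $0$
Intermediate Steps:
$F{\left(E \right)} = \frac{3}{5}$ ($F{\left(E \right)} = \left(-3\right) \left(- \frac{1}{5}\right) = \frac{3}{5}$)
$q{\left(U \right)} = 0$
$v = - \frac{19}{5}$ ($v = 7 \cdot \frac{3}{5} - 8 = \frac{21}{5} - 8 = - \frac{19}{5} \approx -3.8$)
$q{\left(5 \right)} \left(272 + v\right) = 0 \left(272 - \frac{19}{5}\right) = 0 \cdot \frac{1341}{5} = 0$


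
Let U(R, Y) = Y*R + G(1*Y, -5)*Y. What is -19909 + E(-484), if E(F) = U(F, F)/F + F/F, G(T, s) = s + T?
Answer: -20881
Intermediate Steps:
G(T, s) = T + s
U(R, Y) = R*Y + Y*(-5 + Y) (U(R, Y) = Y*R + (1*Y - 5)*Y = R*Y + (Y - 5)*Y = R*Y + (-5 + Y)*Y = R*Y + Y*(-5 + Y))
E(F) = -4 + 2*F (E(F) = (F*(-5 + F + F))/F + F/F = (F*(-5 + 2*F))/F + 1 = (-5 + 2*F) + 1 = -4 + 2*F)
-19909 + E(-484) = -19909 + (-4 + 2*(-484)) = -19909 + (-4 - 968) = -19909 - 972 = -20881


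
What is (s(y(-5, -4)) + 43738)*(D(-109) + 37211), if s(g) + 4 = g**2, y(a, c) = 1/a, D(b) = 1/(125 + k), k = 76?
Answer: 8177622589612/5025 ≈ 1.6274e+9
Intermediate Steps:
D(b) = 1/201 (D(b) = 1/(125 + 76) = 1/201)
s(g) = -4 + g**2
(s(y(-5, -4)) + 43738)*(D(-109) + 37211) = ((-4 + (1/(-5))**2) + 43738)*(1/201 + 37211) = ((-4 + (-1/5)**2) + 43738)*(7479412/201) = ((-4 + 1/25) + 43738)*(7479412/201) = (-99/25 + 43738)*(7479412/201) = (1093351/25)*(7479412/201) = 8177622589612/5025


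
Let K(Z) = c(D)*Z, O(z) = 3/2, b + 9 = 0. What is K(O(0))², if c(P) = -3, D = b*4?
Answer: 81/4 ≈ 20.250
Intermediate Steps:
b = -9 (b = -9 + 0 = -9)
D = -36 (D = -9*4 = -36)
O(z) = 3/2 (O(z) = 3*(½) = 3/2)
K(Z) = -3*Z
K(O(0))² = (-3*3/2)² = (-9/2)² = 81/4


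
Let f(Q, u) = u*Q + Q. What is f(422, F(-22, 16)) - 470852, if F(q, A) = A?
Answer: -463678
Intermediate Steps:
f(Q, u) = Q + Q*u (f(Q, u) = Q*u + Q = Q + Q*u)
f(422, F(-22, 16)) - 470852 = 422*(1 + 16) - 470852 = 422*17 - 470852 = 7174 - 470852 = -463678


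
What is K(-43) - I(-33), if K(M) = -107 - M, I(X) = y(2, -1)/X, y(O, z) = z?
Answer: -2113/33 ≈ -64.030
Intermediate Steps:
I(X) = -1/X
K(-43) - I(-33) = (-107 - 1*(-43)) - (-1)/(-33) = (-107 + 43) - (-1)*(-1)/33 = -64 - 1*1/33 = -64 - 1/33 = -2113/33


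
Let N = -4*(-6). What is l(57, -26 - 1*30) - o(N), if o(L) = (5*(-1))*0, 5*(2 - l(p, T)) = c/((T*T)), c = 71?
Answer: 31289/15680 ≈ 1.9955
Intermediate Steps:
N = 24
l(p, T) = 2 - 71/(5*T**2) (l(p, T) = 2 - 71/(5*(T*T)) = 2 - 71/(5*(T**2)) = 2 - 71/(5*T**2))
o(L) = 0 (o(L) = -5*0 = 0)
l(57, -26 - 1*30) - o(N) = (2 - 71/(5*(-26 - 1*30)**2)) - 1*0 = (2 - 71/(5*(-26 - 30)**2)) + 0 = (2 - 71/5/(-56)**2) + 0 = (2 - 71/5*1/3136) + 0 = (2 - 71/15680) + 0 = 31289/15680 + 0 = 31289/15680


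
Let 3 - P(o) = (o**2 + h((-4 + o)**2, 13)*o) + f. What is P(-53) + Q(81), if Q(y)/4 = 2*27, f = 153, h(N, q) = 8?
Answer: -2319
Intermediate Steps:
Q(y) = 216 (Q(y) = 4*(2*27) = 4*54 = 216)
P(o) = -150 - o**2 - 8*o (P(o) = 3 - ((o**2 + 8*o) + 153) = 3 - (153 + o**2 + 8*o) = 3 + (-153 - o**2 - 8*o) = -150 - o**2 - 8*o)
P(-53) + Q(81) = (-150 - 1*(-53)**2 - 8*(-53)) + 216 = (-150 - 1*2809 + 424) + 216 = (-150 - 2809 + 424) + 216 = -2535 + 216 = -2319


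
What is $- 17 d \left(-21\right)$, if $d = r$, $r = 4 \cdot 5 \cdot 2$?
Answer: $14280$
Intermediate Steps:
$r = 40$ ($r = 20 \cdot 2 = 40$)
$d = 40$
$- 17 d \left(-21\right) = \left(-17\right) 40 \left(-21\right) = \left(-680\right) \left(-21\right) = 14280$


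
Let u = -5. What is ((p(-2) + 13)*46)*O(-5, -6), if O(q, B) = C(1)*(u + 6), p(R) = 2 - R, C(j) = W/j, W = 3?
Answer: 2346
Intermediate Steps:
C(j) = 3/j
O(q, B) = 3 (O(q, B) = (3/1)*(-5 + 6) = (3*1)*1 = 3*1 = 3)
((p(-2) + 13)*46)*O(-5, -6) = (((2 - 1*(-2)) + 13)*46)*3 = (((2 + 2) + 13)*46)*3 = ((4 + 13)*46)*3 = (17*46)*3 = 782*3 = 2346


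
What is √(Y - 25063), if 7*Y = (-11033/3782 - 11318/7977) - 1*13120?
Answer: I*√1201384799099316942558/211183098 ≈ 164.13*I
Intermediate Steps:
Y = -395948278597/211183098 (Y = ((-11033/3782 - 11318/7977) - 1*13120)/7 = ((-11033*1/3782 - 11318*1/7977) - 13120)/7 = ((-11033/3782 - 11318/7977) - 13120)/7 = (-130814917/30169014 - 13120)/7 = (⅐)*(-395948278597/30169014) = -395948278597/211183098 ≈ -1874.9)
√(Y - 25063) = √(-395948278597/211183098 - 25063) = √(-5688830263771/211183098) = I*√1201384799099316942558/211183098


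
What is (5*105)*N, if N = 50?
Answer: 26250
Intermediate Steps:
(5*105)*N = (5*105)*50 = 525*50 = 26250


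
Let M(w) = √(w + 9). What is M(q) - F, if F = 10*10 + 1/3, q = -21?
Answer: -301/3 + 2*I*√3 ≈ -100.33 + 3.4641*I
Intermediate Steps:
M(w) = √(9 + w)
F = 301/3 (F = 100 + ⅓ = 301/3 ≈ 100.33)
M(q) - F = √(9 - 21) - 1*301/3 = √(-12) - 301/3 = 2*I*√3 - 301/3 = -301/3 + 2*I*√3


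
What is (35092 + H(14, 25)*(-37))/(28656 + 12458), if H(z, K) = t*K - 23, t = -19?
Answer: 26759/20557 ≈ 1.3017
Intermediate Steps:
H(z, K) = -23 - 19*K (H(z, K) = -19*K - 23 = -23 - 19*K)
(35092 + H(14, 25)*(-37))/(28656 + 12458) = (35092 + (-23 - 19*25)*(-37))/(28656 + 12458) = (35092 + (-23 - 475)*(-37))/41114 = (35092 - 498*(-37))*(1/41114) = (35092 + 18426)*(1/41114) = 53518*(1/41114) = 26759/20557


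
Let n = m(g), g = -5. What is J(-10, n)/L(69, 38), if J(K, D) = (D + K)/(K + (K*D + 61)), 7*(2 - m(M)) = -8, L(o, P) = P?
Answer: -24/2603 ≈ -0.0092201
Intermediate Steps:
m(M) = 22/7 (m(M) = 2 - ⅐*(-8) = 2 + 8/7 = 22/7)
n = 22/7 ≈ 3.1429
J(K, D) = (D + K)/(61 + K + D*K) (J(K, D) = (D + K)/(K + (D*K + 61)) = (D + K)/(K + (61 + D*K)) = (D + K)/(61 + K + D*K))
J(-10, n)/L(69, 38) = ((22/7 - 10)/(61 - 10 + (22/7)*(-10)))/38 = (-48/7/(61 - 10 - 220/7))*(1/38) = (-48/7/(137/7))*(1/38) = ((7/137)*(-48/7))*(1/38) = -48/137*1/38 = -24/2603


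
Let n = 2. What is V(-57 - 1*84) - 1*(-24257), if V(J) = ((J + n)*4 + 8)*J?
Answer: 101525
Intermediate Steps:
V(J) = J*(16 + 4*J) (V(J) = ((J + 2)*4 + 8)*J = ((2 + J)*4 + 8)*J = ((8 + 4*J) + 8)*J = (16 + 4*J)*J = J*(16 + 4*J))
V(-57 - 1*84) - 1*(-24257) = 4*(-57 - 1*84)*(4 + (-57 - 1*84)) - 1*(-24257) = 4*(-57 - 84)*(4 + (-57 - 84)) + 24257 = 4*(-141)*(4 - 141) + 24257 = 4*(-141)*(-137) + 24257 = 77268 + 24257 = 101525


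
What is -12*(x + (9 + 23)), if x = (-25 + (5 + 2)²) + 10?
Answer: -792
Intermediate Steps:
x = 34 (x = (-25 + 7²) + 10 = (-25 + 49) + 10 = 24 + 10 = 34)
-12*(x + (9 + 23)) = -12*(34 + (9 + 23)) = -12*(34 + 32) = -12*66 = -792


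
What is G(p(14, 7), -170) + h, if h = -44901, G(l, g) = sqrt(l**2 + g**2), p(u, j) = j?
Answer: -44901 + sqrt(28949) ≈ -44731.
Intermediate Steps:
G(l, g) = sqrt(g**2 + l**2)
G(p(14, 7), -170) + h = sqrt((-170)**2 + 7**2) - 44901 = sqrt(28900 + 49) - 44901 = sqrt(28949) - 44901 = -44901 + sqrt(28949)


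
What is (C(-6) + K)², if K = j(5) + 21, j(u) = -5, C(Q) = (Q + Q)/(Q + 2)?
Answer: 361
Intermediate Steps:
C(Q) = 2*Q/(2 + Q) (C(Q) = (2*Q)/(2 + Q) = 2*Q/(2 + Q))
K = 16 (K = -5 + 21 = 16)
(C(-6) + K)² = (2*(-6)/(2 - 6) + 16)² = (2*(-6)/(-4) + 16)² = (2*(-6)*(-¼) + 16)² = (3 + 16)² = 19² = 361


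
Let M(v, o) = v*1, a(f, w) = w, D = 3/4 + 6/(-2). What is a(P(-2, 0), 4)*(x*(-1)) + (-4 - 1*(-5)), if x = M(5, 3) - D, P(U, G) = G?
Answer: -28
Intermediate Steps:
D = -9/4 (D = 3*(¼) + 6*(-½) = ¾ - 3 = -9/4 ≈ -2.2500)
M(v, o) = v
x = 29/4 (x = 5 - 1*(-9/4) = 5 + 9/4 = 29/4 ≈ 7.2500)
a(P(-2, 0), 4)*(x*(-1)) + (-4 - 1*(-5)) = 4*((29/4)*(-1)) + (-4 - 1*(-5)) = 4*(-29/4) + (-4 + 5) = -29 + 1 = -28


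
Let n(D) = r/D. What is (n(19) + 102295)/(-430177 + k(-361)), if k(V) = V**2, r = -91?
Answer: -323919/949544 ≈ -0.34113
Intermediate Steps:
n(D) = -91/D
(n(19) + 102295)/(-430177 + k(-361)) = (-91/19 + 102295)/(-430177 + (-361)**2) = (-91*1/19 + 102295)/(-430177 + 130321) = (-91/19 + 102295)/(-299856) = (1943514/19)*(-1/299856) = -323919/949544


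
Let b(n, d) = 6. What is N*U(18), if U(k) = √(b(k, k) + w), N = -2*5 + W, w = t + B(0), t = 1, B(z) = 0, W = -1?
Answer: -11*√7 ≈ -29.103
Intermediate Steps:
w = 1 (w = 1 + 0 = 1)
N = -11 (N = -2*5 - 1 = -10 - 1 = -11)
U(k) = √7 (U(k) = √(6 + 1) = √7)
N*U(18) = -11*√7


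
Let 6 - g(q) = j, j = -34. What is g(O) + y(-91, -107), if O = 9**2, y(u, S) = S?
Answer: -67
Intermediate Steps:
O = 81
g(q) = 40 (g(q) = 6 - 1*(-34) = 6 + 34 = 40)
g(O) + y(-91, -107) = 40 - 107 = -67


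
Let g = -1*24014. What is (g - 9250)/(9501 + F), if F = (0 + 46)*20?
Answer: -33264/10421 ≈ -3.1920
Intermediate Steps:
g = -24014
F = 920 (F = 46*20 = 920)
(g - 9250)/(9501 + F) = (-24014 - 9250)/(9501 + 920) = -33264/10421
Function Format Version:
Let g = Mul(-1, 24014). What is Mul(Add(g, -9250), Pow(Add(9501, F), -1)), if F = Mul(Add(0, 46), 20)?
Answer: Rational(-33264, 10421) ≈ -3.1920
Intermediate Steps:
g = -24014
F = 920 (F = Mul(46, 20) = 920)
Mul(Add(g, -9250), Pow(Add(9501, F), -1)) = Mul(Add(-24014, -9250), Pow(Add(9501, 920), -1)) = Mul(-33264, Pow(10421, -1)) = Mul(-33264, Rational(1, 10421)) = Rational(-33264, 10421)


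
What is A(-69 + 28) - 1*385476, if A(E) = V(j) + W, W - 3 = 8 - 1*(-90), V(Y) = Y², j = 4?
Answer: -385359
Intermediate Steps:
W = 101 (W = 3 + (8 - 1*(-90)) = 3 + (8 + 90) = 3 + 98 = 101)
A(E) = 117 (A(E) = 4² + 101 = 16 + 101 = 117)
A(-69 + 28) - 1*385476 = 117 - 1*385476 = 117 - 385476 = -385359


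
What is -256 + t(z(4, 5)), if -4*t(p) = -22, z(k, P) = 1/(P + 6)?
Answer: -501/2 ≈ -250.50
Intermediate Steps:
z(k, P) = 1/(6 + P)
t(p) = 11/2 (t(p) = -¼*(-22) = 11/2)
-256 + t(z(4, 5)) = -256 + 11/2 = -501/2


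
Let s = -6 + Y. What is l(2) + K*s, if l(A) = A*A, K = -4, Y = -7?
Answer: 56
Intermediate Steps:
s = -13 (s = -6 - 7 = -13)
l(A) = A²
l(2) + K*s = 2² - 4*(-13) = 4 + 52 = 56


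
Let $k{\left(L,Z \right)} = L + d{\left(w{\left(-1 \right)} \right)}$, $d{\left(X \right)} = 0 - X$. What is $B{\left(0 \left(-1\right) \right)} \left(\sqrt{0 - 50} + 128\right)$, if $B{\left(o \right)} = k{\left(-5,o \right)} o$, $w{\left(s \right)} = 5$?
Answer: $0$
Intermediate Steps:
$d{\left(X \right)} = - X$
$k{\left(L,Z \right)} = -5 + L$ ($k{\left(L,Z \right)} = L - 5 = -5 + L$)
$B{\left(o \right)} = - 10 o$ ($B{\left(o \right)} = \left(-5 - 5\right) o = - 10 o$)
$B{\left(0 \left(-1\right) \right)} \left(\sqrt{0 - 50} + 128\right) = - 10 \cdot 0 \left(-1\right) \left(\sqrt{0 - 50} + 128\right) = \left(-10\right) 0 \left(\sqrt{-50} + 128\right) = 0 \left(5 i \sqrt{2} + 128\right) = 0 \left(128 + 5 i \sqrt{2}\right) = 0$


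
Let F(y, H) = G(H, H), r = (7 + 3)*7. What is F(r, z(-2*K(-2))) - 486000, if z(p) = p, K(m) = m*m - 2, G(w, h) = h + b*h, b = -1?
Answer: -486000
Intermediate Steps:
r = 70 (r = 10*7 = 70)
G(w, h) = 0 (G(w, h) = h - h = 0)
K(m) = -2 + m**2 (K(m) = m**2 - 2 = -2 + m**2)
F(y, H) = 0
F(r, z(-2*K(-2))) - 486000 = 0 - 486000 = -486000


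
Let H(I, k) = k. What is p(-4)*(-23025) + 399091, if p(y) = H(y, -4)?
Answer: 491191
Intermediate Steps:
p(y) = -4
p(-4)*(-23025) + 399091 = -4*(-23025) + 399091 = 92100 + 399091 = 491191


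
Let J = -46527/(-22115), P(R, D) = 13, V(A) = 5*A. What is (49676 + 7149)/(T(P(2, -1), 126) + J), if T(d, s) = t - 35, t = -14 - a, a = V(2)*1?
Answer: -1256684875/1258258 ≈ -998.75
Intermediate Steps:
J = 46527/22115 (J = -46527*(-1/22115) = 46527/22115 ≈ 2.1039)
a = 10 (a = (5*2)*1 = 10*1 = 10)
t = -24 (t = -14 - 1*10 = -14 - 10 = -24)
T(d, s) = -59 (T(d, s) = -24 - 35 = -59)
(49676 + 7149)/(T(P(2, -1), 126) + J) = (49676 + 7149)/(-59 + 46527/22115) = 56825/(-1258258/22115) = 56825*(-22115/1258258) = -1256684875/1258258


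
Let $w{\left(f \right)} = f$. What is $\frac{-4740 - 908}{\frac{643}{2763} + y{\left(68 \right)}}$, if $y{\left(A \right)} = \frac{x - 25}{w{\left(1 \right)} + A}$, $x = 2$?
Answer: $\frac{7802712}{139} \approx 56135.0$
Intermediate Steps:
$y{\left(A \right)} = - \frac{23}{1 + A}$ ($y{\left(A \right)} = \frac{2 - 25}{1 + A} = - \frac{23}{1 + A}$)
$\frac{-4740 - 908}{\frac{643}{2763} + y{\left(68 \right)}} = \frac{-4740 - 908}{\frac{643}{2763} - \frac{23}{1 + 68}} = - \frac{5648}{643 \cdot \frac{1}{2763} - \frac{23}{69}} = - \frac{5648}{\frac{643}{2763} - \frac{1}{3}} = - \frac{5648}{- \frac{278}{2763}} = \left(-5648\right) \left(- \frac{2763}{278}\right) = \frac{7802712}{139}$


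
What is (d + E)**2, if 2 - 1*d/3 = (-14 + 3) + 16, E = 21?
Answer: 144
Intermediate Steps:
d = -9 (d = 6 - 3*((-14 + 3) + 16) = 6 - 3*(-11 + 16) = 6 - 3*5 = 6 - 15 = -9)
(d + E)**2 = (-9 + 21)**2 = 12**2 = 144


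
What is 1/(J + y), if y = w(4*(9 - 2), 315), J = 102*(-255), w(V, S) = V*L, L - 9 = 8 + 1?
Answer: -1/25506 ≈ -3.9206e-5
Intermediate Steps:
L = 18 (L = 9 + (8 + 1) = 9 + 9 = 18)
w(V, S) = 18*V (w(V, S) = V*18 = 18*V)
J = -26010
y = 504 (y = 18*(4*(9 - 2)) = 18*(4*7) = 18*28 = 504)
1/(J + y) = 1/(-26010 + 504) = 1/(-25506) = -1/25506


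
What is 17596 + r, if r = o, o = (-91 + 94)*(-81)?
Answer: 17353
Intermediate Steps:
o = -243 (o = 3*(-81) = -243)
r = -243
17596 + r = 17596 - 243 = 17353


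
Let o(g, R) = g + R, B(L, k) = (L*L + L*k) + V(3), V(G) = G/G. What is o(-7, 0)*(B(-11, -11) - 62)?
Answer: -1267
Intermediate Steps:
V(G) = 1
B(L, k) = 1 + L² + L*k (B(L, k) = (L*L + L*k) + 1 = (L² + L*k) + 1 = 1 + L² + L*k)
o(g, R) = R + g
o(-7, 0)*(B(-11, -11) - 62) = (0 - 7)*((1 + (-11)² - 11*(-11)) - 62) = -7*((1 + 121 + 121) - 62) = -7*(243 - 62) = -7*181 = -1267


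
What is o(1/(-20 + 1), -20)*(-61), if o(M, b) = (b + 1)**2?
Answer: -22021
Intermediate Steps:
o(M, b) = (1 + b)**2
o(1/(-20 + 1), -20)*(-61) = (1 - 20)**2*(-61) = (-19)**2*(-61) = 361*(-61) = -22021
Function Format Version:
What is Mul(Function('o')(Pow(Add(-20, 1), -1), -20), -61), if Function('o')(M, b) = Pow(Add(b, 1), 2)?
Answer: -22021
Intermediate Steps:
Function('o')(M, b) = Pow(Add(1, b), 2)
Mul(Function('o')(Pow(Add(-20, 1), -1), -20), -61) = Mul(Pow(Add(1, -20), 2), -61) = Mul(Pow(-19, 2), -61) = Mul(361, -61) = -22021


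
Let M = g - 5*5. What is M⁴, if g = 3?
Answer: 234256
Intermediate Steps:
M = -22 (M = 3 - 5*5 = 3 - 1*25 = 3 - 25 = -22)
M⁴ = (-22)⁴ = 234256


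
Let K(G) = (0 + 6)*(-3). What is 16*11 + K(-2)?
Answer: 158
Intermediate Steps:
K(G) = -18 (K(G) = 6*(-3) = -18)
16*11 + K(-2) = 16*11 - 18 = 176 - 18 = 158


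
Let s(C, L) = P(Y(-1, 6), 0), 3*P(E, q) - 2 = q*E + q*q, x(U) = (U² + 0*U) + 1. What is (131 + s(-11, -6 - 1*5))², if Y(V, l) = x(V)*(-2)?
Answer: 156025/9 ≈ 17336.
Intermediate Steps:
x(U) = 1 + U² (x(U) = (U² + 0) + 1 = U² + 1 = 1 + U²)
Y(V, l) = -2 - 2*V² (Y(V, l) = (1 + V²)*(-2) = -2 - 2*V²)
P(E, q) = ⅔ + q²/3 + E*q/3 (P(E, q) = ⅔ + (q*E + q*q)/3 = ⅔ + (E*q + q²)/3 = ⅔ + (q² + E*q)/3 = ⅔ + (q²/3 + E*q/3) = ⅔ + q²/3 + E*q/3)
s(C, L) = ⅔ (s(C, L) = ⅔ + (⅓)*0² + (⅓)*(-2 - 2*(-1)²)*0 = ⅔ + (⅓)*0 + (⅓)*(-2 - 2*1)*0 = ⅔ + 0 + (⅓)*(-2 - 2)*0 = ⅔ + 0 + (⅓)*(-4)*0 = ⅔ + 0 + 0 = ⅔)
(131 + s(-11, -6 - 1*5))² = (131 + ⅔)² = (395/3)² = 156025/9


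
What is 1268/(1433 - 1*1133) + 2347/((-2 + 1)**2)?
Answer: 176342/75 ≈ 2351.2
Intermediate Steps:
1268/(1433 - 1*1133) + 2347/((-2 + 1)**2) = 1268/(1433 - 1133) + 2347/((-1)**2) = 1268/300 + 2347/1 = 1268*(1/300) + 2347*1 = 317/75 + 2347 = 176342/75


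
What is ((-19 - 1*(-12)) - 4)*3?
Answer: -33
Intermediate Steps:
((-19 - 1*(-12)) - 4)*3 = ((-19 + 12) - 4)*3 = (-7 - 4)*3 = -11*3 = -33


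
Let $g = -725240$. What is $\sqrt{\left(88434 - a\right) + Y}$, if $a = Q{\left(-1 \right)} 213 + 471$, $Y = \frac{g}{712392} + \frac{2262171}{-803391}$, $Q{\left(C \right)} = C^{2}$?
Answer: $\frac{\sqrt{49899668324200525494031866}}{23847055053} \approx 296.22$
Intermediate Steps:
$Y = - \frac{91425158828}{23847055053}$ ($Y = - \frac{725240}{712392} + \frac{2262171}{-803391} = \left(-725240\right) \frac{1}{712392} + 2262171 \left(- \frac{1}{803391}\right) = - \frac{90655}{89049} - \frac{754057}{267797} = - \frac{91425158828}{23847055053} \approx -3.8338$)
$a = 684$ ($a = \left(-1\right)^{2} \cdot 213 + 471 = 1 \cdot 213 + 471 = 213 + 471 = 684$)
$\sqrt{\left(88434 - a\right) + Y} = \sqrt{\left(88434 - 684\right) - \frac{91425158828}{23847055053}} = \sqrt{87750 - \frac{91425158828}{23847055053}} = \sqrt{\frac{2092487655741922}{23847055053}} = \frac{\sqrt{49899668324200525494031866}}{23847055053}$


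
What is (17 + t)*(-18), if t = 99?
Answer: -2088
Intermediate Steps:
(17 + t)*(-18) = (17 + 99)*(-18) = 116*(-18) = -2088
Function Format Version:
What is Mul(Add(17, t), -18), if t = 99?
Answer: -2088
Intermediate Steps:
Mul(Add(17, t), -18) = Mul(Add(17, 99), -18) = Mul(116, -18) = -2088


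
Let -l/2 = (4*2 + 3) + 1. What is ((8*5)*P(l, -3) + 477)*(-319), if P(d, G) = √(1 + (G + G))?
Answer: -152163 - 12760*I*√5 ≈ -1.5216e+5 - 28532.0*I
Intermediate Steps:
l = -24 (l = -2*((4*2 + 3) + 1) = -2*((8 + 3) + 1) = -2*(11 + 1) = -2*12 = -24)
P(d, G) = √(1 + 2*G)
((8*5)*P(l, -3) + 477)*(-319) = ((8*5)*√(1 + 2*(-3)) + 477)*(-319) = (40*√(1 - 6) + 477)*(-319) = (40*√(-5) + 477)*(-319) = (40*(I*√5) + 477)*(-319) = (40*I*√5 + 477)*(-319) = (477 + 40*I*√5)*(-319) = -152163 - 12760*I*√5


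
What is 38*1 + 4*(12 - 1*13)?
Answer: 34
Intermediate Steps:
38*1 + 4*(12 - 1*13) = 38 + 4*(12 - 13) = 38 + 4*(-1) = 38 - 4 = 34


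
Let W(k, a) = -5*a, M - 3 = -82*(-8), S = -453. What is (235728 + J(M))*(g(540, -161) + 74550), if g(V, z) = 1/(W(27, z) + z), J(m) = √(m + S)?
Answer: 2829337165332/161 + 48010201*√206/644 ≈ 1.7575e+10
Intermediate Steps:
M = 659 (M = 3 - 82*(-8) = 3 + 656 = 659)
J(m) = √(-453 + m) (J(m) = √(m - 453) = √(-453 + m))
g(V, z) = -1/(4*z) (g(V, z) = 1/(-5*z + z) = 1/(-4*z) = -1/(4*z))
(235728 + J(M))*(g(540, -161) + 74550) = (235728 + √(-453 + 659))*(-¼/(-161) + 74550) = (235728 + √206)*(-¼*(-1/161) + 74550) = (235728 + √206)*(1/644 + 74550) = (235728 + √206)*(48010201/644) = 2829337165332/161 + 48010201*√206/644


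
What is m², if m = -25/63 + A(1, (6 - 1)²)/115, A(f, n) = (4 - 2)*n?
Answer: 3025/2099601 ≈ 0.0014408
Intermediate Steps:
A(f, n) = 2*n
m = 55/1449 (m = -25/63 + (2*(6 - 1)²)/115 = -25*1/63 + (2*5²)*(1/115) = -25/63 + (2*25)*(1/115) = -25/63 + 50*(1/115) = -25/63 + 10/23 = 55/1449 ≈ 0.037957)
m² = (55/1449)² = 3025/2099601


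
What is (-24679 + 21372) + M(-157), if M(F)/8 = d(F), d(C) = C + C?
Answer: -5819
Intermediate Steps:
d(C) = 2*C
M(F) = 16*F (M(F) = 8*(2*F) = 16*F)
(-24679 + 21372) + M(-157) = (-24679 + 21372) + 16*(-157) = -3307 - 2512 = -5819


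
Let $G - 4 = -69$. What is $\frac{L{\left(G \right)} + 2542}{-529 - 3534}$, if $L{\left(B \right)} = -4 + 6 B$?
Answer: $- \frac{2148}{4063} \approx -0.52867$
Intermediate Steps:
$G = -65$ ($G = 4 - 69 = -65$)
$\frac{L{\left(G \right)} + 2542}{-529 - 3534} = \frac{\left(-4 + 6 \left(-65\right)\right) + 2542}{-529 - 3534} = \frac{\left(-4 - 390\right) + 2542}{-4063} = \left(-394 + 2542\right) \left(- \frac{1}{4063}\right) = 2148 \left(- \frac{1}{4063}\right) = - \frac{2148}{4063}$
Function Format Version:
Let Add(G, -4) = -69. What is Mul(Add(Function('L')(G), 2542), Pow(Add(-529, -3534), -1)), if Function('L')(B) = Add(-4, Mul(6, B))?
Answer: Rational(-2148, 4063) ≈ -0.52867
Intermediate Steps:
G = -65 (G = Add(4, -69) = -65)
Mul(Add(Function('L')(G), 2542), Pow(Add(-529, -3534), -1)) = Mul(Add(Add(-4, Mul(6, -65)), 2542), Pow(Add(-529, -3534), -1)) = Mul(Add(Add(-4, -390), 2542), Pow(-4063, -1)) = Mul(Add(-394, 2542), Rational(-1, 4063)) = Mul(2148, Rational(-1, 4063)) = Rational(-2148, 4063)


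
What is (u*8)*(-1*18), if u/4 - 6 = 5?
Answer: -6336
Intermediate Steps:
u = 44 (u = 24 + 4*5 = 24 + 20 = 44)
(u*8)*(-1*18) = (44*8)*(-1*18) = 352*(-18) = -6336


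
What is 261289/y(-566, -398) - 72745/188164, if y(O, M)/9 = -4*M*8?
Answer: 10206715129/5392027584 ≈ 1.8929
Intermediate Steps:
y(O, M) = -288*M (y(O, M) = 9*(-4*M*8) = 9*(-32*M) = -288*M)
261289/y(-566, -398) - 72745/188164 = 261289/((-288*(-398))) - 72745/188164 = 261289/114624 - 72745*1/188164 = 261289*(1/114624) - 72745/188164 = 261289/114624 - 72745/188164 = 10206715129/5392027584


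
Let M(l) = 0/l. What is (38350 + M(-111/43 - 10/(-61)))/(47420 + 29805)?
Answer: 1534/3089 ≈ 0.49660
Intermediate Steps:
M(l) = 0
(38350 + M(-111/43 - 10/(-61)))/(47420 + 29805) = (38350 + 0)/(47420 + 29805) = 38350/77225 = 38350*(1/77225) = 1534/3089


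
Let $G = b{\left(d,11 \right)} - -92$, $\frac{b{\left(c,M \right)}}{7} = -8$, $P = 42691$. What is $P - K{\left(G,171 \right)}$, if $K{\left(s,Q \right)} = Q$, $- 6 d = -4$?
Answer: $42520$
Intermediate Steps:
$d = \frac{2}{3}$ ($d = \left(- \frac{1}{6}\right) \left(-4\right) = \frac{2}{3} \approx 0.66667$)
$b{\left(c,M \right)} = -56$ ($b{\left(c,M \right)} = 7 \left(-8\right) = -56$)
$G = 36$ ($G = -56 - -92 = -56 + 92 = 36$)
$P - K{\left(G,171 \right)} = 42691 - 171 = 42520$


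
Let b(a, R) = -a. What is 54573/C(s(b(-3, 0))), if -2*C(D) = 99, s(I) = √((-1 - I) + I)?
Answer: -36382/33 ≈ -1102.5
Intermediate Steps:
s(I) = I (s(I) = √(-1) = I)
C(D) = -99/2 (C(D) = -½*99 = -99/2)
54573/C(s(b(-3, 0))) = 54573/(-99/2) = 54573*(-2/99) = -36382/33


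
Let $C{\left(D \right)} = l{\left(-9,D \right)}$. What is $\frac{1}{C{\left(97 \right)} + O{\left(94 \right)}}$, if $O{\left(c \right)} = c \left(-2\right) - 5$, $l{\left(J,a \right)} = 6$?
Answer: $- \frac{1}{187} \approx -0.0053476$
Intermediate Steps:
$O{\left(c \right)} = -5 - 2 c$ ($O{\left(c \right)} = - 2 c - 5 = -5 - 2 c$)
$C{\left(D \right)} = 6$
$\frac{1}{C{\left(97 \right)} + O{\left(94 \right)}} = \frac{1}{6 - 193} = \frac{1}{-187} = - \frac{1}{187}$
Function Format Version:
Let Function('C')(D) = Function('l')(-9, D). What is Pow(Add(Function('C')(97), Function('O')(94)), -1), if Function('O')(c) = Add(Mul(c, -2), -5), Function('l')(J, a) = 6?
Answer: Rational(-1, 187) ≈ -0.0053476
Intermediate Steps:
Function('O')(c) = Add(-5, Mul(-2, c)) (Function('O')(c) = Add(Mul(-2, c), -5) = Add(-5, Mul(-2, c)))
Function('C')(D) = 6
Pow(Add(Function('C')(97), Function('O')(94)), -1) = Pow(Add(6, Add(-5, Mul(-2, 94))), -1) = Pow(Add(6, Add(-5, -188)), -1) = Pow(Add(6, -193), -1) = Pow(-187, -1) = Rational(-1, 187)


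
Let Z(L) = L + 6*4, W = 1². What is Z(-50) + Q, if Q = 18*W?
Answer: -8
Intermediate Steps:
W = 1
Z(L) = 24 + L (Z(L) = L + 24 = 24 + L)
Q = 18 (Q = 18*1 = 18)
Z(-50) + Q = (24 - 50) + 18 = -26 + 18 = -8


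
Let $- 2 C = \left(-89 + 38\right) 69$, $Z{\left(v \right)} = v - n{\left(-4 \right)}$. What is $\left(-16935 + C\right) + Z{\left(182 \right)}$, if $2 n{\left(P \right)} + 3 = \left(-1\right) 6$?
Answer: $-14989$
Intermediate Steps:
$n{\left(P \right)} = - \frac{9}{2}$ ($n{\left(P \right)} = - \frac{3}{2} + \frac{\left(-1\right) 6}{2} = - \frac{3}{2} + \frac{1}{2} \left(-6\right) = - \frac{3}{2} - 3 = - \frac{9}{2}$)
$Z{\left(v \right)} = \frac{9}{2} + v$ ($Z{\left(v \right)} = v - - \frac{9}{2} = v + \frac{9}{2} = \frac{9}{2} + v$)
$C = \frac{3519}{2}$ ($C = - \frac{\left(-89 + 38\right) 69}{2} = - \frac{\left(-51\right) 69}{2} = \left(- \frac{1}{2}\right) \left(-3519\right) = \frac{3519}{2} \approx 1759.5$)
$\left(-16935 + C\right) + Z{\left(182 \right)} = \left(-16935 + \frac{3519}{2}\right) + \left(\frac{9}{2} + 182\right) = - \frac{30351}{2} + \frac{373}{2} = -14989$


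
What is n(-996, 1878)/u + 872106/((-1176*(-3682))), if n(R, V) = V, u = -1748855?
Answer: 252842523089/1262099685560 ≈ 0.20033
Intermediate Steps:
n(-996, 1878)/u + 872106/((-1176*(-3682))) = 1878/(-1748855) + 872106/((-1176*(-3682))) = 1878*(-1/1748855) + 872106/4330032 = -1878/1748855 + 872106*(1/4330032) = -1878/1748855 + 145351/721672 = 252842523089/1262099685560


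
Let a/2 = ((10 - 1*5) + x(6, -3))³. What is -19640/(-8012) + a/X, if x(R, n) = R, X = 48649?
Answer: 244198576/97443947 ≈ 2.5060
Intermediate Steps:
a = 2662 (a = 2*((10 - 1*5) + 6)³ = 2*((10 - 5) + 6)³ = 2*(5 + 6)³ = 2*11³ = 2*1331 = 2662)
-19640/(-8012) + a/X = -19640/(-8012) + 2662/48649 = -19640*(-1/8012) + 2662*(1/48649) = 4910/2003 + 2662/48649 = 244198576/97443947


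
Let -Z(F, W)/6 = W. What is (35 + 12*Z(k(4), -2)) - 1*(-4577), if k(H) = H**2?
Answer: 4756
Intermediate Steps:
Z(F, W) = -6*W
(35 + 12*Z(k(4), -2)) - 1*(-4577) = (35 + 12*(-6*(-2))) - 1*(-4577) = (35 + 12*12) + 4577 = (35 + 144) + 4577 = 179 + 4577 = 4756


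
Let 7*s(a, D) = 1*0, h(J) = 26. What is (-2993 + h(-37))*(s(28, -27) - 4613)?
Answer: 13686771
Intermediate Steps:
s(a, D) = 0 (s(a, D) = (1*0)/7 = (1/7)*0 = 0)
(-2993 + h(-37))*(s(28, -27) - 4613) = (-2993 + 26)*(0 - 4613) = -2967*(-4613) = 13686771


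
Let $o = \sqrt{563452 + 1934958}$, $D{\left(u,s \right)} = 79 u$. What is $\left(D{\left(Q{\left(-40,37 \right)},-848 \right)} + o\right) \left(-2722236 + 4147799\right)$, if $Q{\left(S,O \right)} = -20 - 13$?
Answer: $-3716442741 + 1425563 \sqrt{2498410} \approx -1.4631 \cdot 10^{9}$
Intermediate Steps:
$Q{\left(S,O \right)} = -33$
$o = \sqrt{2498410} \approx 1580.6$
$\left(D{\left(Q{\left(-40,37 \right)},-848 \right)} + o\right) \left(-2722236 + 4147799\right) = \left(79 \left(-33\right) + \sqrt{2498410}\right) \left(-2722236 + 4147799\right) = \left(-2607 + \sqrt{2498410}\right) 1425563 = -3716442741 + 1425563 \sqrt{2498410}$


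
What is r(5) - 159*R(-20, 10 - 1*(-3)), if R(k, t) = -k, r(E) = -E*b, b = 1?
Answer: -3185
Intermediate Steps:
r(E) = -E
r(5) - 159*R(-20, 10 - 1*(-3)) = -1*5 - (-159)*(-20) = -5 - 159*20 = -5 - 3180 = -3185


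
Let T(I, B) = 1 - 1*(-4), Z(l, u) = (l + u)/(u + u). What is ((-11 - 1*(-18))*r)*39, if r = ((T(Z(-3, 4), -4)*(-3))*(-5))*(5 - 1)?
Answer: 81900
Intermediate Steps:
Z(l, u) = (l + u)/(2*u) (Z(l, u) = (l + u)/((2*u)) = (l + u)*(1/(2*u)) = (l + u)/(2*u))
T(I, B) = 5 (T(I, B) = 1 + 4 = 5)
r = 300 (r = ((5*(-3))*(-5))*(5 - 1) = -15*(-5)*4 = 75*4 = 300)
((-11 - 1*(-18))*r)*39 = ((-11 - 1*(-18))*300)*39 = ((-11 + 18)*300)*39 = (7*300)*39 = 2100*39 = 81900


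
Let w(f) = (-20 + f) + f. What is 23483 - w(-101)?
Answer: 23705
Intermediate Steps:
w(f) = -20 + 2*f
23483 - w(-101) = 23483 - (-20 + 2*(-101)) = 23483 - (-20 - 202) = 23483 - 1*(-222) = 23483 + 222 = 23705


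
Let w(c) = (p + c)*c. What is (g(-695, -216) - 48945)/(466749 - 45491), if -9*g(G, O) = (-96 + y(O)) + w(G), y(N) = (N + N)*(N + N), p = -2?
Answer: -555724/1895661 ≈ -0.29316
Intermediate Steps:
y(N) = 4*N² (y(N) = (2*N)*(2*N) = 4*N²)
w(c) = c*(-2 + c) (w(c) = (-2 + c)*c = c*(-2 + c))
g(G, O) = 32/3 - 4*O²/9 - G*(-2 + G)/9 (g(G, O) = -((-96 + 4*O²) + G*(-2 + G))/9 = -(-96 + 4*O² + G*(-2 + G))/9 = 32/3 - 4*O²/9 - G*(-2 + G)/9)
(g(-695, -216) - 48945)/(466749 - 45491) = ((32/3 - 4/9*(-216)² - ⅑*(-695)*(-2 - 695)) - 48945)/(466749 - 45491) = ((32/3 - 4/9*46656 - ⅑*(-695)*(-697)) - 48945)/421258 = ((32/3 - 20736 - 484415/9) - 48945)*(1/421258) = (-670943/9 - 48945)*(1/421258) = -1111448/9*1/421258 = -555724/1895661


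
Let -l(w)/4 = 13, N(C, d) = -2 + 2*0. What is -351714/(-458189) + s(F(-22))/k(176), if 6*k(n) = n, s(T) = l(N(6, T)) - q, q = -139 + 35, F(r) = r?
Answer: 25607079/10080158 ≈ 2.5403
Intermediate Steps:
N(C, d) = -2 (N(C, d) = -2 + 0 = -2)
l(w) = -52 (l(w) = -4*13 = -52)
q = -104
s(T) = 52 (s(T) = -52 - 1*(-104) = -52 + 104 = 52)
k(n) = n/6
-351714/(-458189) + s(F(-22))/k(176) = -351714/(-458189) + 52/(((⅙)*176)) = -351714*(-1/458189) + 52/(88/3) = 351714/458189 + 52*(3/88) = 351714/458189 + 39/22 = 25607079/10080158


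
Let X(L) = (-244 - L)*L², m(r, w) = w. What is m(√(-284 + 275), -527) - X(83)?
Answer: 2252176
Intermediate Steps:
X(L) = L²*(-244 - L)
m(√(-284 + 275), -527) - X(83) = -527 - 83²*(-244 - 1*83) = -527 - 6889*(-244 - 83) = -527 - 6889*(-327) = -527 - 1*(-2252703) = -527 + 2252703 = 2252176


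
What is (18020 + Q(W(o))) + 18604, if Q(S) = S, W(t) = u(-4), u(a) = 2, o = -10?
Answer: 36626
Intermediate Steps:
W(t) = 2
(18020 + Q(W(o))) + 18604 = (18020 + 2) + 18604 = 18022 + 18604 = 36626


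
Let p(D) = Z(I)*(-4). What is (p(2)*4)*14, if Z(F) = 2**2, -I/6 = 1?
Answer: -896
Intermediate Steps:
I = -6 (I = -6*1 = -6)
Z(F) = 4
p(D) = -16 (p(D) = 4*(-4) = -16)
(p(2)*4)*14 = -16*4*14 = -64*14 = -896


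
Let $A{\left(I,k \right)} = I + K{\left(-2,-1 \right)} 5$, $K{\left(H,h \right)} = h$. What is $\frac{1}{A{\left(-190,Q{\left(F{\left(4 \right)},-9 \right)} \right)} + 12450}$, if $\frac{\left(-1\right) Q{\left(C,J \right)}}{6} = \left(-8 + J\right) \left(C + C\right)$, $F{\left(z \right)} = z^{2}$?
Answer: $\frac{1}{12255} \approx 8.1599 \cdot 10^{-5}$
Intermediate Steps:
$Q{\left(C,J \right)} = - 12 C \left(-8 + J\right)$ ($Q{\left(C,J \right)} = - 6 \left(-8 + J\right) \left(C + C\right) = - 6 \left(-8 + J\right) 2 C = - 6 \cdot 2 C \left(-8 + J\right) = - 12 C \left(-8 + J\right)$)
$A{\left(I,k \right)} = -5 + I$ ($A{\left(I,k \right)} = I - 5 = -5 + I$)
$\frac{1}{A{\left(-190,Q{\left(F{\left(4 \right)},-9 \right)} \right)} + 12450} = \frac{1}{\left(-5 - 190\right) + 12450} = \frac{1}{-195 + 12450} = \frac{1}{12255}$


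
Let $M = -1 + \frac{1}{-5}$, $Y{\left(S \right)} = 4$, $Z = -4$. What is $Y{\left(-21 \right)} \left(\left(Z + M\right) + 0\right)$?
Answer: $- \frac{104}{5} \approx -20.8$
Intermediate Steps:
$M = - \frac{6}{5}$ ($M = -1 - \frac{1}{5} = - \frac{6}{5} \approx -1.2$)
$Y{\left(-21 \right)} \left(\left(Z + M\right) + 0\right) = 4 \left(\left(-4 - \frac{6}{5}\right) + 0\right) = 4 \left(- \frac{26}{5} + 0\right) = 4 \left(- \frac{26}{5}\right) = - \frac{104}{5}$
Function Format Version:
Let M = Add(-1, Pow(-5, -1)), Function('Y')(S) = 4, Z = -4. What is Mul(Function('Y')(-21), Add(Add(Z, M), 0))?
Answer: Rational(-104, 5) ≈ -20.800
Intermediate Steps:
M = Rational(-6, 5) (M = Add(-1, Rational(-1, 5)) = Rational(-6, 5) ≈ -1.2000)
Mul(Function('Y')(-21), Add(Add(Z, M), 0)) = Mul(4, Add(Add(-4, Rational(-6, 5)), 0)) = Mul(4, Add(Rational(-26, 5), 0)) = Mul(4, Rational(-26, 5)) = Rational(-104, 5)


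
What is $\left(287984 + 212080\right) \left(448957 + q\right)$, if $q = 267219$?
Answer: $358133835264$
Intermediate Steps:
$\left(287984 + 212080\right) \left(448957 + q\right) = \left(287984 + 212080\right) \left(448957 + 267219\right) = 500064 \cdot 716176 = 358133835264$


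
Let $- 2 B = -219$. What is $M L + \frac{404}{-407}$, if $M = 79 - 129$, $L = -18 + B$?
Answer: $- \frac{1862429}{407} \approx -4576.0$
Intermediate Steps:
$B = \frac{219}{2}$ ($B = \left(- \frac{1}{2}\right) \left(-219\right) = \frac{219}{2} \approx 109.5$)
$L = \frac{183}{2}$ ($L = -18 + \frac{219}{2} = \frac{183}{2} \approx 91.5$)
$M = -50$ ($M = 79 - 129 = -50$)
$M L + \frac{404}{-407} = \left(-50\right) \frac{183}{2} + \frac{404}{-407} = -4575 + 404 \left(- \frac{1}{407}\right) = -4575 - \frac{404}{407} = - \frac{1862429}{407}$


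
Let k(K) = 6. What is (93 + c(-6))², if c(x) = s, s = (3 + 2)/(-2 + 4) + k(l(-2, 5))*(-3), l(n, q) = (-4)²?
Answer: 24025/4 ≈ 6006.3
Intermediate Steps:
l(n, q) = 16
s = -31/2 (s = (3 + 2)/(-2 + 4) + 6*(-3) = 5/2 - 18 = -31/2 ≈ -15.500)
c(x) = -31/2
(93 + c(-6))² = (93 - 31/2)² = (155/2)² = 24025/4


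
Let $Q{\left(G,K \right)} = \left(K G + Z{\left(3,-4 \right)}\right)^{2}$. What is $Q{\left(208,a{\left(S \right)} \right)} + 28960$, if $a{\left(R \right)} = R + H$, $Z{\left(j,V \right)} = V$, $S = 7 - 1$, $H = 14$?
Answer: $17301296$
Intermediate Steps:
$S = 6$
$a{\left(R \right)} = 14 + R$ ($a{\left(R \right)} = R + 14 = 14 + R$)
$Q{\left(G,K \right)} = \left(-4 + G K\right)^{2}$ ($Q{\left(G,K \right)} = \left(K G - 4\right)^{2} = \left(G K - 4\right)^{2} = \left(-4 + G K\right)^{2}$)
$Q{\left(208,a{\left(S \right)} \right)} + 28960 = \left(-4 + 208 \left(14 + 6\right)\right)^{2} + 28960 = \left(-4 + 208 \cdot 20\right)^{2} + 28960 = \left(-4 + 4160\right)^{2} + 28960 = 4156^{2} + 28960 = 17272336 + 28960 = 17301296$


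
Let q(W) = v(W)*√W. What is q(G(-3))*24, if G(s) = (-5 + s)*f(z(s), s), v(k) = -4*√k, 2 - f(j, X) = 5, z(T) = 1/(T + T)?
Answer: -2304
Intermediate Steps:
z(T) = 1/(2*T)
f(j, X) = -3 (f(j, X) = 2 - 1*5 = 2 - 5 = -3)
G(s) = 15 - 3*s (G(s) = (-5 + s)*(-3) = 15 - 3*s)
q(W) = -4*W (q(W) = (-4*√W)*√W = -4*W)
q(G(-3))*24 = -4*(15 - 3*(-3))*24 = -4*(15 + 9)*24 = -4*24*24 = -96*24 = -2304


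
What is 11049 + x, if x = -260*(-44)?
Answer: 22489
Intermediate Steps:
x = 11440
11049 + x = 11049 + 11440 = 22489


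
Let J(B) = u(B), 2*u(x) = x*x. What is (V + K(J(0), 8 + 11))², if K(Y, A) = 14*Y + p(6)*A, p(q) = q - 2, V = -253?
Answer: 31329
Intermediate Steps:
u(x) = x²/2 (u(x) = (x*x)/2 = x²/2)
J(B) = B²/2
p(q) = -2 + q
K(Y, A) = 4*A + 14*Y (K(Y, A) = 14*Y + (-2 + 6)*A = 14*Y + 4*A = 4*A + 14*Y)
(V + K(J(0), 8 + 11))² = (-253 + (4*(8 + 11) + 14*((½)*0²)))² = (-253 + (4*19 + 14*((½)*0)))² = (-253 + (76 + 14*0))² = (-253 + (76 + 0))² = (-253 + 76)² = (-177)² = 31329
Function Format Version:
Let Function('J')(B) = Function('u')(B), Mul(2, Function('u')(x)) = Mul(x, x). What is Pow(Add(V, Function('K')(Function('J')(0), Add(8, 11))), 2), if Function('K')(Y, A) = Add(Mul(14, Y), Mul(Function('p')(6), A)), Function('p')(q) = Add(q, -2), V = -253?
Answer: 31329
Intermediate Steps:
Function('u')(x) = Mul(Rational(1, 2), Pow(x, 2)) (Function('u')(x) = Mul(Rational(1, 2), Mul(x, x)) = Mul(Rational(1, 2), Pow(x, 2)))
Function('J')(B) = Mul(Rational(1, 2), Pow(B, 2))
Function('p')(q) = Add(-2, q)
Function('K')(Y, A) = Add(Mul(4, A), Mul(14, Y)) (Function('K')(Y, A) = Add(Mul(14, Y), Mul(Add(-2, 6), A)) = Add(Mul(14, Y), Mul(4, A)) = Add(Mul(4, A), Mul(14, Y)))
Pow(Add(V, Function('K')(Function('J')(0), Add(8, 11))), 2) = Pow(Add(-253, Add(Mul(4, Add(8, 11)), Mul(14, Mul(Rational(1, 2), Pow(0, 2))))), 2) = Pow(Add(-253, Add(Mul(4, 19), Mul(14, Mul(Rational(1, 2), 0)))), 2) = Pow(Add(-253, Add(76, Mul(14, 0))), 2) = Pow(Add(-253, Add(76, 0)), 2) = Pow(Add(-253, 76), 2) = Pow(-177, 2) = 31329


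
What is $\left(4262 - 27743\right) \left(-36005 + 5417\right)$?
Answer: $718236828$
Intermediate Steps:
$\left(4262 - 27743\right) \left(-36005 + 5417\right) = \left(-23481\right) \left(-30588\right) = 718236828$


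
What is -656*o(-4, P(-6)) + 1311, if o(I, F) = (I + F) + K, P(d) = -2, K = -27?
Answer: 22959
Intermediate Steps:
o(I, F) = -27 + F + I (o(I, F) = (I + F) - 27 = (F + I) - 27 = -27 + F + I)
-656*o(-4, P(-6)) + 1311 = -656*(-27 - 2 - 4) + 1311 = -656*(-33) + 1311 = 21648 + 1311 = 22959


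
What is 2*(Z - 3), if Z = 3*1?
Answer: 0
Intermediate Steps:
Z = 3
2*(Z - 3) = 2*(3 - 3) = 2*0 = 0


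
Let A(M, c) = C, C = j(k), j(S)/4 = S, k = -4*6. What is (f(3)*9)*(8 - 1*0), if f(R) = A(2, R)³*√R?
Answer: -63700992*√3 ≈ -1.1033e+8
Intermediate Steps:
k = -24
j(S) = 4*S
C = -96 (C = 4*(-24) = -96)
A(M, c) = -96
f(R) = -884736*√R (f(R) = (-96)³*√R = -884736*√R)
(f(3)*9)*(8 - 1*0) = (-884736*√3*9)*(8 - 1*0) = (-7962624*√3)*(8 + 0) = -7962624*√3*8 = -63700992*√3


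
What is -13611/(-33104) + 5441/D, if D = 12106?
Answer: 172446815/200378512 ≈ 0.86061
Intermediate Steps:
-13611/(-33104) + 5441/D = -13611/(-33104) + 5441/12106 = -13611*(-1/33104) + 5441*(1/12106) = 13611/33104 + 5441/12106 = 172446815/200378512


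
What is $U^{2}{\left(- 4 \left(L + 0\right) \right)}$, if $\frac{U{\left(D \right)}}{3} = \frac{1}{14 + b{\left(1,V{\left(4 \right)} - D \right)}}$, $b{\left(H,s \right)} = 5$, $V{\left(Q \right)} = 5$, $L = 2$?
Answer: $\frac{9}{361} \approx 0.024931$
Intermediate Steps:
$U{\left(D \right)} = \frac{3}{19}$ ($U{\left(D \right)} = \frac{3}{14 + 5} = \frac{3}{19}$)
$U^{2}{\left(- 4 \left(L + 0\right) \right)} = \left(\frac{3}{19}\right)^{2} = \frac{9}{361}$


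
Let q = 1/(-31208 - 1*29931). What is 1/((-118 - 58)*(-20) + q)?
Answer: 61139/215209279 ≈ 0.00028409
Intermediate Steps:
q = -1/61139 (q = 1/(-31208 - 29931) = 1/(-61139) = -1/61139 ≈ -1.6356e-5)
1/((-118 - 58)*(-20) + q) = 1/((-118 - 58)*(-20) - 1/61139) = 1/(-176*(-20) - 1/61139) = 1/(3520 - 1/61139) = 1/(215209279/61139) = 61139/215209279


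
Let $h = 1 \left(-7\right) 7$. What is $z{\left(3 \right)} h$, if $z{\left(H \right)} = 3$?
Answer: $-147$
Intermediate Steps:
$h = -49$ ($h = \left(-7\right) 7 = -49$)
$z{\left(3 \right)} h = 3 \left(-49\right) = -147$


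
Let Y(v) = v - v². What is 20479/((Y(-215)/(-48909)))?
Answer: 333869137/15480 ≈ 21568.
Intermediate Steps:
20479/((Y(-215)/(-48909))) = 20479/((-215*(1 - 1*(-215))/(-48909))) = 20479/((-215*(1 + 215)*(-1/48909))) = 20479/((-215*216*(-1/48909))) = 20479/((-46440*(-1/48909))) = 20479/(15480/16303) = 20479*(16303/15480) = 333869137/15480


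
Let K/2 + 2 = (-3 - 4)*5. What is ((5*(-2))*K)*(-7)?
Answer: -5180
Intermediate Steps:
K = -74 (K = -4 + 2*((-3 - 4)*5) = -4 + 2*(-7*5) = -4 + 2*(-35) = -4 - 70 = -74)
((5*(-2))*K)*(-7) = ((5*(-2))*(-74))*(-7) = -10*(-74)*(-7) = 740*(-7) = -5180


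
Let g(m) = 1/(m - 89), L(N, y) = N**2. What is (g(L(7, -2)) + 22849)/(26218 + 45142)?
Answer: 913959/2854400 ≈ 0.32019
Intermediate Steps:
g(m) = 1/(-89 + m)
(g(L(7, -2)) + 22849)/(26218 + 45142) = (1/(-89 + 7**2) + 22849)/(26218 + 45142) = (1/(-89 + 49) + 22849)/71360 = (1/(-40) + 22849)*(1/71360) = (-1/40 + 22849)*(1/71360) = (913959/40)*(1/71360) = 913959/2854400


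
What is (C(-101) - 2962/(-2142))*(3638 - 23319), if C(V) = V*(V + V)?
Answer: -430069664663/1071 ≈ -4.0156e+8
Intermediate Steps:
C(V) = 2*V² (C(V) = V*(2*V) = 2*V²)
(C(-101) - 2962/(-2142))*(3638 - 23319) = (2*(-101)² - 2962/(-2142))*(3638 - 23319) = (2*10201 - 2962*(-1/2142))*(-19681) = (20402 + 1481/1071)*(-19681) = (21852023/1071)*(-19681) = -430069664663/1071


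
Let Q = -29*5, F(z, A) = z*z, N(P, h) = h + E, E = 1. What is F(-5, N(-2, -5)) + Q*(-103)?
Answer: 14960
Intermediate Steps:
N(P, h) = 1 + h (N(P, h) = h + 1 = 1 + h)
F(z, A) = z²
Q = -145
F(-5, N(-2, -5)) + Q*(-103) = (-5)² - 145*(-103) = 25 + 14935 = 14960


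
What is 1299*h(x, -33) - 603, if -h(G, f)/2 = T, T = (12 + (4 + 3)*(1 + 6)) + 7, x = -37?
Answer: -177267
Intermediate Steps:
T = 68 (T = (12 + 7*7) + 7 = (12 + 49) + 7 = 61 + 7 = 68)
h(G, f) = -136 (h(G, f) = -2*68 = -136)
1299*h(x, -33) - 603 = 1299*(-136) - 603 = -176664 - 603 = -177267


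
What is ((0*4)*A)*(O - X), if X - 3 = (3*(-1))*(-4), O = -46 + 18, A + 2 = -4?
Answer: 0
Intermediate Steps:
A = -6 (A = -2 - 4 = -6)
O = -28
X = 15 (X = 3 + (3*(-1))*(-4) = 3 - 3*(-4) = 3 + 12 = 15)
((0*4)*A)*(O - X) = ((0*4)*(-6))*(-28 - 1*15) = (0*(-6))*(-28 - 15) = 0*(-43) = 0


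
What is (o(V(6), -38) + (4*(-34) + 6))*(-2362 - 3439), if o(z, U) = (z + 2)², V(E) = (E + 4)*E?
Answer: -21544914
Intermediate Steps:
V(E) = E*(4 + E) (V(E) = (4 + E)*E = E*(4 + E))
o(z, U) = (2 + z)²
(o(V(6), -38) + (4*(-34) + 6))*(-2362 - 3439) = ((2 + 6*(4 + 6))² + (4*(-34) + 6))*(-2362 - 3439) = ((2 + 6*10)² + (-136 + 6))*(-5801) = ((2 + 60)² - 130)*(-5801) = (62² - 130)*(-5801) = (3844 - 130)*(-5801) = 3714*(-5801) = -21544914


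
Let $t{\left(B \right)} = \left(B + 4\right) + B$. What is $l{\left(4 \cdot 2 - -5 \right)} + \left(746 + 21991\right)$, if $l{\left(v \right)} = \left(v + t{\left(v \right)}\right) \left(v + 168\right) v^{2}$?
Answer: $1338064$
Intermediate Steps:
$t{\left(B \right)} = 4 + 2 B$ ($t{\left(B \right)} = \left(4 + B\right) + B = 4 + 2 B$)
$l{\left(v \right)} = v^{2} \left(4 + 3 v\right) \left(168 + v\right)$ ($l{\left(v \right)} = \left(v + \left(4 + 2 v\right)\right) \left(v + 168\right) v^{2} = \left(4 + 3 v\right) \left(168 + v\right) v^{2} = v^{2} \left(4 + 3 v\right) \left(168 + v\right)$)
$l{\left(4 \cdot 2 - -5 \right)} + \left(746 + 21991\right) = \left(4 \cdot 2 - -5\right)^{2} \left(672 + 3 \left(4 \cdot 2 - -5\right)^{2} + 508 \left(4 \cdot 2 - -5\right)\right) + \left(746 + 21991\right) = \left(8 + 5\right)^{2} \left(672 + 3 \left(8 + 5\right)^{2} + 508 \left(8 + 5\right)\right) + 22737 = 13^{2} \left(672 + 3 \cdot 13^{2} + 508 \cdot 13\right) + 22737 = 169 \left(672 + 3 \cdot 169 + 6604\right) + 22737 = 169 \left(672 + 507 + 6604\right) + 22737 = 169 \cdot 7783 + 22737 = 1315327 + 22737 = 1338064$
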